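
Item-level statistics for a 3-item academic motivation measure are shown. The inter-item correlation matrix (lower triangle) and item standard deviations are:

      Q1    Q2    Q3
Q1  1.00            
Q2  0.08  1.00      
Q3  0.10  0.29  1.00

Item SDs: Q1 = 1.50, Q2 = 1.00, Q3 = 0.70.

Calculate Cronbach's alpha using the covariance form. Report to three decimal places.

Σσ²ᵢ = 1.50² + 1.00² + 0.70² = 3.7400
Covariances σ_ij = r_ij · s_i · s_j:
  σ(Q1,Q2) = 0.08 × 1.50 × 1.00 = 0.1200
  σ(Q1,Q3) = 0.10 × 1.50 × 0.70 = 0.1050
  σ(Q2,Q3) = 0.29 × 1.00 × 0.70 = 0.2030
σ²_T = Σσ²ᵢ + 2·Σσ_ij = 3.7400 + 2 × 0.4280 = 4.5960
α = (3/2)·(1 − 3.7400/4.5960) = 0.279

α = 0.279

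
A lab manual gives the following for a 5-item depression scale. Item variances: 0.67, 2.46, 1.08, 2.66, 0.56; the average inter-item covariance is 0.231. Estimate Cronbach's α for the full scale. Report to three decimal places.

α = 0.479

ΣVar(i) = 0.67 + 2.46 + 1.08 + 2.66 + 0.56 = 7.43
Sum of the 10 distinct covariances = 10 × 0.231 = 2.310
Var(T) = ΣVar(i) + 2·Σcov = 7.43 + 2 × 2.310 = 12.050
α = (5/4)·(1 − 7.43/12.050) = 0.479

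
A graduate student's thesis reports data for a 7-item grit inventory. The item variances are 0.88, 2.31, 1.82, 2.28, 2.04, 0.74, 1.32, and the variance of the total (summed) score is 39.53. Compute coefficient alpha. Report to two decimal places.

Σσᵢ² = 0.88 + 2.31 + 1.82 + 2.28 + 2.04 + 0.74 + 1.32 = 11.39
α = (k/(k−1))·(1 − Σσᵢ²/σ²_T) = (7/6)·(1 − 11.39/39.53) = 0.83

α = 0.83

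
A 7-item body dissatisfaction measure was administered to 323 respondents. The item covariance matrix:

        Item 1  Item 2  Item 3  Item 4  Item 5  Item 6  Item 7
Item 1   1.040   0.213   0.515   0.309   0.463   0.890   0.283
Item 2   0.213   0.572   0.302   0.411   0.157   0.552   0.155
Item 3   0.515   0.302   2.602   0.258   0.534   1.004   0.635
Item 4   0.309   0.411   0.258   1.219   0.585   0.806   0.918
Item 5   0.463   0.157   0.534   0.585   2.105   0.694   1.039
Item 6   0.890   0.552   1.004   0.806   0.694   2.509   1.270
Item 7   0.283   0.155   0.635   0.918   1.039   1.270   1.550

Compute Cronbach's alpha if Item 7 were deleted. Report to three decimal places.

Remaining items: Item 1, Item 2, Item 3, Item 4, Item 5, Item 6 (k = 6).
sum of item variances = 1.040 + 0.572 + 2.602 + 1.219 + 2.105 + 2.509 = 10.047
total variance = 10.047 + 2 × 7.693 = 25.433
α (item deleted) = (6/5)·(1 − 10.047/25.433) = 0.726

Cronbach's alpha = 0.726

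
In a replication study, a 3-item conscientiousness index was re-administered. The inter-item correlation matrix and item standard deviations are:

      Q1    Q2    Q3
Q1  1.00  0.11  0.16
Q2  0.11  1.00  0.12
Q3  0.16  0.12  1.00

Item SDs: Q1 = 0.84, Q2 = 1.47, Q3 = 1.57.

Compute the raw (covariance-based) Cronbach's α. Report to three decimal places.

Cronbach's α = 0.284

Σσ²ᵢ = 0.84² + 1.47² + 1.57² = 5.3314
Covariances σ_ij = r_ij · s_i · s_j:
  σ(Q1,Q2) = 0.11 × 0.84 × 1.47 = 0.1358
  σ(Q1,Q3) = 0.16 × 0.84 × 1.57 = 0.2110
  σ(Q2,Q3) = 0.12 × 1.47 × 1.57 = 0.2769
σ²_T = Σσ²ᵢ + 2·Σσ_ij = 5.3314 + 2 × 0.6237 = 6.5788
α = (3/2)·(1 − 5.3314/6.5788) = 0.284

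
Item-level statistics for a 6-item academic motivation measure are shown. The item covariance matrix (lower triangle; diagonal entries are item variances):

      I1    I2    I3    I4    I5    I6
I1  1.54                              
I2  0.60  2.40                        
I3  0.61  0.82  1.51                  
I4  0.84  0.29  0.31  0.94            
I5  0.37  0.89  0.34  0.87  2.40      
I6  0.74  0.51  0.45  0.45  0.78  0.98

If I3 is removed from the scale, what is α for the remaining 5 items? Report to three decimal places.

Remaining items: I1, I2, I4, I5, I6 (k = 5).
sum of item variances = 1.54 + 2.40 + 0.94 + 2.40 + 0.98 = 8.26
Var(T) = 8.26 + 2 × 6.34 = 20.94
α (item deleted) = (5/4)·(1 − 8.26/20.94) = 0.757

α = 0.757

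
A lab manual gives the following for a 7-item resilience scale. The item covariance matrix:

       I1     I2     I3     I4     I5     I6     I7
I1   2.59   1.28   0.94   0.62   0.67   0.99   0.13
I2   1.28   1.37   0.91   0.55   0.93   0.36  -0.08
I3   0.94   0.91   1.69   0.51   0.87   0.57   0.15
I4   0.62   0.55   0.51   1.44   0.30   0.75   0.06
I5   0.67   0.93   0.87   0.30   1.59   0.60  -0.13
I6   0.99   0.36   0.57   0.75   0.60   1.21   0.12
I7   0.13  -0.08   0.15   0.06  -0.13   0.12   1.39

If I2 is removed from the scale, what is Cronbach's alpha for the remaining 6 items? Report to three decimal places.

Remaining items: I1, I3, I4, I5, I6, I7 (k = 6).
Σσᵢ² = 2.59 + 1.69 + 1.44 + 1.59 + 1.21 + 1.39 = 9.91
Var(T) = 9.91 + 2 × 7.15 = 24.21
α (item deleted) = (6/5)·(1 − 9.91/24.21) = 0.709

Cronbach's alpha = 0.709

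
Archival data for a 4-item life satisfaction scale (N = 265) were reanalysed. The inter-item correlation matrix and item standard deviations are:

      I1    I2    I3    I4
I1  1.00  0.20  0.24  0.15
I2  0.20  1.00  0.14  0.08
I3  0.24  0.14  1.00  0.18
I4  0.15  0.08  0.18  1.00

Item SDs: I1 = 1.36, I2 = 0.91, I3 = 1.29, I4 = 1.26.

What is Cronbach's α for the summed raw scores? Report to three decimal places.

Cronbach's α = 0.443

Σσ²ᵢ = 1.36² + 0.91² + 1.29² + 1.26² = 5.9294
Covariances σ_ij = r_ij · s_i · s_j:
  σ(I1,I2) = 0.20 × 1.36 × 0.91 = 0.2475
  σ(I1,I3) = 0.24 × 1.36 × 1.29 = 0.4211
  σ(I1,I4) = 0.15 × 1.36 × 1.26 = 0.2570
  σ(I2,I3) = 0.14 × 0.91 × 1.29 = 0.1643
  σ(I2,I4) = 0.08 × 0.91 × 1.26 = 0.0917
  σ(I3,I4) = 0.18 × 1.29 × 1.26 = 0.2926
σ²_T = Σσ²ᵢ + 2·Σσ_ij = 5.9294 + 2 × 1.4742 = 8.8778
α = (4/3)·(1 − 5.9294/8.8778) = 0.443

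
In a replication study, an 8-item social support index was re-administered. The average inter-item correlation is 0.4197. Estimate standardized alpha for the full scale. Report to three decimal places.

standardized alpha = 0.853

Standardized α = k·r̄ / (1 + (k−1)·r̄) = 8 × 0.4197 / (1 + 7 × 0.4197)
  = 3.3576 / 3.9379 = 0.853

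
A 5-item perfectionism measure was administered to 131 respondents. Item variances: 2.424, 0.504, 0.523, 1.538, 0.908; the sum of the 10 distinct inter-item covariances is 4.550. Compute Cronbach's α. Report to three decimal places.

α = 0.758

ΣVar(i) = 2.424 + 0.504 + 0.523 + 1.538 + 0.908 = 5.897
Sum of distinct covariances = 4.550
total variance = ΣVar(i) + 2·Σcov = 5.897 + 2 × 4.550 = 14.997
α = (5/4)·(1 − 5.897/14.997) = 0.758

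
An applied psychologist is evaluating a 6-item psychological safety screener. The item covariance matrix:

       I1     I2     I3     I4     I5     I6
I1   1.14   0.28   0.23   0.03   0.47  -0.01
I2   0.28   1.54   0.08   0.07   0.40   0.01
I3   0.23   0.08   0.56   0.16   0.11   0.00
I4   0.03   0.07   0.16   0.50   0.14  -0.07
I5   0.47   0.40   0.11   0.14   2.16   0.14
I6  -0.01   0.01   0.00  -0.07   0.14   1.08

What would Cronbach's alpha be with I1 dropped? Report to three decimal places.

Remaining items: I2, I3, I4, I5, I6 (k = 5).
sum of item variances = 1.54 + 0.56 + 0.50 + 2.16 + 1.08 = 5.84
Var(T) = 5.84 + 2 × 1.04 = 7.92
α (item deleted) = (5/4)·(1 − 5.84/7.92) = 0.328

α = 0.328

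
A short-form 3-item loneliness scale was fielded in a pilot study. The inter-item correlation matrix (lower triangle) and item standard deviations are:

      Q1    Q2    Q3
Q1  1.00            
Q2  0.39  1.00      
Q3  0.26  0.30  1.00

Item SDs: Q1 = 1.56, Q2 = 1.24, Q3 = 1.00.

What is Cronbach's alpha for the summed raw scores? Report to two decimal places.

Σσ²ᵢ = 1.56² + 1.24² + 1.00² = 4.9712
Covariances σ_ij = r_ij · s_i · s_j:
  σ(Q1,Q2) = 0.39 × 1.56 × 1.24 = 0.7544
  σ(Q1,Q3) = 0.26 × 1.56 × 1.00 = 0.4056
  σ(Q2,Q3) = 0.30 × 1.24 × 1.00 = 0.3720
σ²_T = Σσ²ᵢ + 2·Σσ_ij = 4.9712 + 2 × 1.5320 = 8.0352
α = (3/2)·(1 − 4.9712/8.0352) = 0.57

α = 0.57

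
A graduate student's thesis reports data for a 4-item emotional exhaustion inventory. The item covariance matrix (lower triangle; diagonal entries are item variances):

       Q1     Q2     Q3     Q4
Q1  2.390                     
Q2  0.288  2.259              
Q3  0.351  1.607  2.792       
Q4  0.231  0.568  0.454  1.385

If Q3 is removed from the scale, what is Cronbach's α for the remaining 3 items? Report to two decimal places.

Cronbach's α = 0.40

Remaining items: Q1, Q2, Q4 (k = 3).
Σσᵢ² = 2.390 + 2.259 + 1.385 = 6.034
Var(T) = 6.034 + 2 × 1.087 = 8.208
α (item deleted) = (3/2)·(1 − 6.034/8.208) = 0.40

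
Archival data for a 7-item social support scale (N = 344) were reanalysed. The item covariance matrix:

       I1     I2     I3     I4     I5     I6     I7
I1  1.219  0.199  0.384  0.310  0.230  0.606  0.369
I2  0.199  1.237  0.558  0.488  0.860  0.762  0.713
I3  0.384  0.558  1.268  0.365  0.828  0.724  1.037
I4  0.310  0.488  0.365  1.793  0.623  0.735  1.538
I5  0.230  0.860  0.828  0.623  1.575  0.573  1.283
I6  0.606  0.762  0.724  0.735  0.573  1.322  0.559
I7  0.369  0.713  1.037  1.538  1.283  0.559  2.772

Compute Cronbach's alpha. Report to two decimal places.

ΣVar(i) = 1.219 + 1.237 + 1.268 + 1.793 + 1.575 + 1.322 + 2.772 = 11.186
Σ_{i<j} σ_ij = 13.744
σ²_T = 11.186 + 2 × 13.744 = 38.674
α = (k/(k−1))·(1 − ΣVar(i)/σ²_T) = (7/6)·(1 − 11.186/38.674) = 0.83

α = 0.83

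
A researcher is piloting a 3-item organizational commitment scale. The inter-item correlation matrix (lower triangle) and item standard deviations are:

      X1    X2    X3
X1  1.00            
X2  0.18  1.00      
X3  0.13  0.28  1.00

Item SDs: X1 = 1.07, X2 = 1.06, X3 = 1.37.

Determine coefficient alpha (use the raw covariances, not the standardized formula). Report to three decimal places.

Σσ²ᵢ = 1.07² + 1.06² + 1.37² = 4.1454
Covariances σ_ij = r_ij · s_i · s_j:
  σ(X1,X2) = 0.18 × 1.07 × 1.06 = 0.2042
  σ(X1,X3) = 0.13 × 1.07 × 1.37 = 0.1906
  σ(X2,X3) = 0.28 × 1.06 × 1.37 = 0.4066
σ²_T = Σσ²ᵢ + 2·Σσ_ij = 4.1454 + 2 × 0.8014 = 5.7482
α = (3/2)·(1 − 4.1454/5.7482) = 0.418

coefficient alpha = 0.418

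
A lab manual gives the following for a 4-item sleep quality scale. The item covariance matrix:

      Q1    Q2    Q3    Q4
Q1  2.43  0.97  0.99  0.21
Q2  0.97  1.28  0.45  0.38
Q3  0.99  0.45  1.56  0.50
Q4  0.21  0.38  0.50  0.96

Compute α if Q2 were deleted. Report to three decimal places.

Remaining items: Q1, Q3, Q4 (k = 3).
sum of item variances = 2.43 + 1.56 + 0.96 = 4.95
Var(T) = 4.95 + 2 × 1.70 = 8.35
α (item deleted) = (3/2)·(1 − 4.95/8.35) = 0.611

α = 0.611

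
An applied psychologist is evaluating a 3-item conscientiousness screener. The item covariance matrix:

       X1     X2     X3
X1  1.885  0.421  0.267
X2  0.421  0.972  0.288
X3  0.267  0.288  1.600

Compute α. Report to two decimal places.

sum of item variances = 1.885 + 0.972 + 1.600 = 4.457
Σ_{i<j} σ_ij = 0.976
σ²_T = 4.457 + 2 × 0.976 = 6.409
α = (k/(k−1))·(1 − sum of item variances/σ²_T) = (3/2)·(1 − 4.457/6.409) = 0.46

α = 0.46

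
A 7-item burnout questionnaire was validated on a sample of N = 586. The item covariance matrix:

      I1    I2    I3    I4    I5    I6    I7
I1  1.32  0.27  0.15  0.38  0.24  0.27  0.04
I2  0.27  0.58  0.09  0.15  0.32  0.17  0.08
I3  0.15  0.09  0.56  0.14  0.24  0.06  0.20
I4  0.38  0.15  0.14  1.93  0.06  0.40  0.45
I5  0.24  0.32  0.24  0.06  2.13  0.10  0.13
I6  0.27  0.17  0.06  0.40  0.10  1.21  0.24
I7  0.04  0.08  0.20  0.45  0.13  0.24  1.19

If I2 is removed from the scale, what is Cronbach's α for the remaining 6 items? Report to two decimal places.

α = 0.51

Remaining items: I1, I3, I4, I5, I6, I7 (k = 6).
ΣVar(i) = 1.32 + 0.56 + 1.93 + 2.13 + 1.21 + 1.19 = 8.34
σ²_total = 8.34 + 2 × 3.10 = 14.54
α (item deleted) = (6/5)·(1 − 8.34/14.54) = 0.51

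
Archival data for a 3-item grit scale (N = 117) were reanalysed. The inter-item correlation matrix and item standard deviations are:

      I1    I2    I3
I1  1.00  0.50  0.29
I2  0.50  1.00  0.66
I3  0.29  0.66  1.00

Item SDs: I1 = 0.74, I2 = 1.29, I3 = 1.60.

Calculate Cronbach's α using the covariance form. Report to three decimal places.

α = 0.717

Σσ²ᵢ = 0.74² + 1.29² + 1.60² = 4.7717
Covariances σ_ij = r_ij · s_i · s_j:
  σ(I1,I2) = 0.50 × 0.74 × 1.29 = 0.4773
  σ(I1,I3) = 0.29 × 0.74 × 1.60 = 0.3434
  σ(I2,I3) = 0.66 × 1.29 × 1.60 = 1.3622
σ²_T = Σσ²ᵢ + 2·Σσ_ij = 4.7717 + 2 × 2.1829 = 9.1375
α = (3/2)·(1 − 4.7717/9.1375) = 0.717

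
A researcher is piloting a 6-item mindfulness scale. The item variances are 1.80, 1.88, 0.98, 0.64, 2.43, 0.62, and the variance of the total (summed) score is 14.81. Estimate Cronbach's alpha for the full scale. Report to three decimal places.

α = 0.523

ΣVar(i) = 1.80 + 1.88 + 0.98 + 0.64 + 2.43 + 0.62 = 8.35
α = (k/(k−1))·(1 − ΣVar(i)/σ²_T) = (6/5)·(1 − 8.35/14.81) = 0.523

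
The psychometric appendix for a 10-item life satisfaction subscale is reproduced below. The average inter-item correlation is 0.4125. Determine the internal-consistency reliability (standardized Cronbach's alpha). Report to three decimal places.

α = 0.875

Standardized α = k·r̄ / (1 + (k−1)·r̄) = 10 × 0.4125 / (1 + 9 × 0.4125)
  = 4.1250 / 4.7125 = 0.875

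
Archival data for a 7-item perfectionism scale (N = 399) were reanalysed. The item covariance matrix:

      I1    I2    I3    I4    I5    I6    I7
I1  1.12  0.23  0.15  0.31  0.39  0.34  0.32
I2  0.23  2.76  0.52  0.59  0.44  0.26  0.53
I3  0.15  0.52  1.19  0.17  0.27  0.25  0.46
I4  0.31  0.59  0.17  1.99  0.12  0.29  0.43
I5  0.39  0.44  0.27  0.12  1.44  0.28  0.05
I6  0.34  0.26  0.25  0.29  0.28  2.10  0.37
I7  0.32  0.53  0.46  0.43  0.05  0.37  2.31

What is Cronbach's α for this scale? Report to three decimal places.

Σσᵢ² = 1.12 + 2.76 + 1.19 + 1.99 + 1.44 + 2.10 + 2.31 = 12.91
Sum of off-diagonal covariances = 6.77
σ²_total = 12.91 + 2 × 6.77 = 26.45
α = (k/(k−1))·(1 − Σσᵢ²/σ²_total) = (7/6)·(1 − 12.91/26.45) = 0.597

α = 0.597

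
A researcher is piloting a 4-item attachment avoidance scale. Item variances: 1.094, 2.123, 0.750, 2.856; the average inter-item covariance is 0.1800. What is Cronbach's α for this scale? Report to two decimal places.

α = 0.32

ΣVar(i) = 1.094 + 2.123 + 0.750 + 2.856 = 6.823
Sum of the 6 distinct covariances = 6 × 0.1800 = 1.0800
Var(T) = ΣVar(i) + 2·Σcov = 6.823 + 2 × 1.0800 = 8.9830
α = (4/3)·(1 − 6.823/8.9830) = 0.32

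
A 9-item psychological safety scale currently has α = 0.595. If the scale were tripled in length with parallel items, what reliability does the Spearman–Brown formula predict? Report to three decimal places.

Length factor m = 3
α' = m·α / (1 + (m−1)·α)
   = 3 × 0.595 / (1 + (3 − 1) × 0.595)
   = 1.7850 / 2.1900 = 0.815

predicted reliability = 0.815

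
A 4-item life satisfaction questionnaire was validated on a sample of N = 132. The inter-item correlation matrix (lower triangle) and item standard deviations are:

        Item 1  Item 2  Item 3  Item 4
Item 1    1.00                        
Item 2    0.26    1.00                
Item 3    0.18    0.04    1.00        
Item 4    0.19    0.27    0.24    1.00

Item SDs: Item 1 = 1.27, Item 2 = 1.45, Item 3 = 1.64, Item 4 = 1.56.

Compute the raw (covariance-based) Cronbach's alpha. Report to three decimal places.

Σσ²ᵢ = 1.27² + 1.45² + 1.64² + 1.56² = 8.8386
Covariances σ_ij = r_ij · s_i · s_j:
  σ(Item 1,Item 2) = 0.26 × 1.27 × 1.45 = 0.4788
  σ(Item 1,Item 3) = 0.18 × 1.27 × 1.64 = 0.3749
  σ(Item 1,Item 4) = 0.19 × 1.27 × 1.56 = 0.3764
  σ(Item 2,Item 3) = 0.04 × 1.45 × 1.64 = 0.0951
  σ(Item 2,Item 4) = 0.27 × 1.45 × 1.56 = 0.6107
  σ(Item 3,Item 4) = 0.24 × 1.64 × 1.56 = 0.6140
σ²_T = Σσ²ᵢ + 2·Σσ_ij = 8.8386 + 2 × 2.5499 = 13.9384
α = (4/3)·(1 − 8.8386/13.9384) = 0.488

α = 0.488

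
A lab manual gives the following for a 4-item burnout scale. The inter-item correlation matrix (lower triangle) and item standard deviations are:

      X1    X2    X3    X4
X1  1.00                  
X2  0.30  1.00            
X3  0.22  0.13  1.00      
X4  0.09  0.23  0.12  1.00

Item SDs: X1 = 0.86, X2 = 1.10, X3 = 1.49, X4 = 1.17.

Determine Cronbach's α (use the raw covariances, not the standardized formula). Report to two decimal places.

Σσ²ᵢ = 0.86² + 1.10² + 1.49² + 1.17² = 5.5386
Covariances σ_ij = r_ij · s_i · s_j:
  σ(X1,X2) = 0.30 × 0.86 × 1.10 = 0.2838
  σ(X1,X3) = 0.22 × 0.86 × 1.49 = 0.2819
  σ(X1,X4) = 0.09 × 0.86 × 1.17 = 0.0906
  σ(X2,X3) = 0.13 × 1.10 × 1.49 = 0.2131
  σ(X2,X4) = 0.23 × 1.10 × 1.17 = 0.2960
  σ(X3,X4) = 0.12 × 1.49 × 1.17 = 0.2092
σ²_T = Σσ²ᵢ + 2·Σσ_ij = 5.5386 + 2 × 1.3746 = 8.2878
α = (4/3)·(1 − 5.5386/8.2878) = 0.44

α = 0.44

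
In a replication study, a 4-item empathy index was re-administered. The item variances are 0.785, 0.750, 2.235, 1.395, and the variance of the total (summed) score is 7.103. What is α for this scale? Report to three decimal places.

sum of item variances = 0.785 + 0.750 + 2.235 + 1.395 = 5.165
α = (k/(k−1))·(1 − sum of item variances/σ²_total) = (4/3)·(1 − 5.165/7.103) = 0.364

α = 0.364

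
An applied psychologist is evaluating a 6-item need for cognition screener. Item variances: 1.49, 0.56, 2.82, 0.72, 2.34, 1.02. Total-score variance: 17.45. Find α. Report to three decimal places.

α = 0.585

sum of item variances = 1.49 + 0.56 + 2.82 + 0.72 + 2.34 + 1.02 = 8.95
α = (k/(k−1))·(1 − sum of item variances/Var(T)) = (6/5)·(1 − 8.95/17.45) = 0.585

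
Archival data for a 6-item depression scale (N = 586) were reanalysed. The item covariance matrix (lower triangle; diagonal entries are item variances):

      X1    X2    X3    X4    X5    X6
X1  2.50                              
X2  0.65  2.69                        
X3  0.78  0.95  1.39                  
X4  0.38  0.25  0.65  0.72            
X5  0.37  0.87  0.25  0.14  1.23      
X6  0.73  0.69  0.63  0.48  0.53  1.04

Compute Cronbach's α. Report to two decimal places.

Σσᵢ² = 2.50 + 2.69 + 1.39 + 0.72 + 1.23 + 1.04 = 9.57
Sum of the distinct covariances = 8.35
σ²_total = 9.57 + 2 × 8.35 = 26.27
α = (k/(k−1))·(1 − Σσᵢ²/σ²_total) = (6/5)·(1 − 9.57/26.27) = 0.76

Cronbach's α = 0.76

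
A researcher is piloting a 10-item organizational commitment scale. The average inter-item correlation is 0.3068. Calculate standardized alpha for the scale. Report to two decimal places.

standardized alpha = 0.82

Standardized α = k·r̄ / (1 + (k−1)·r̄) = 10 × 0.3068 / (1 + 9 × 0.3068)
  = 3.0680 / 3.7612 = 0.82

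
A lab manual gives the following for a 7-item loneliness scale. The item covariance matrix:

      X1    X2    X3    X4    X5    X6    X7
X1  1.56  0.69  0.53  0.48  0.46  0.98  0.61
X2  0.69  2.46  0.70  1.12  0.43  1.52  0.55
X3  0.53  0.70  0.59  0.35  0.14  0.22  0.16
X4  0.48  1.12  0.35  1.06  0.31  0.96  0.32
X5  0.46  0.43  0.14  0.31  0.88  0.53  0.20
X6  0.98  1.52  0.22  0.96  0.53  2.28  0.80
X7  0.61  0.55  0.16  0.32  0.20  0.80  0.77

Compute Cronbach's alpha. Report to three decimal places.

α = 0.835

Σσᵢ² = 1.56 + 2.46 + 0.59 + 1.06 + 0.88 + 2.28 + 0.77 = 9.60
Sum of off-diagonal covariances = 12.06
σ²_total = 9.60 + 2 × 12.06 = 33.72
α = (k/(k−1))·(1 − Σσᵢ²/σ²_total) = (7/6)·(1 − 9.60/33.72) = 0.835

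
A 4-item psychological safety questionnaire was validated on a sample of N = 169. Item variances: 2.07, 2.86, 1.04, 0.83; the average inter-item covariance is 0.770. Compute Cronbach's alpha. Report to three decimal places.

Cronbach's alpha = 0.768

ΣVar(i) = 2.07 + 2.86 + 1.04 + 0.83 = 6.80
Sum of the 6 distinct covariances = 6 × 0.770 = 4.620
Var(T) = ΣVar(i) + 2·Σcov = 6.80 + 2 × 4.620 = 16.040
α = (4/3)·(1 − 6.80/16.040) = 0.768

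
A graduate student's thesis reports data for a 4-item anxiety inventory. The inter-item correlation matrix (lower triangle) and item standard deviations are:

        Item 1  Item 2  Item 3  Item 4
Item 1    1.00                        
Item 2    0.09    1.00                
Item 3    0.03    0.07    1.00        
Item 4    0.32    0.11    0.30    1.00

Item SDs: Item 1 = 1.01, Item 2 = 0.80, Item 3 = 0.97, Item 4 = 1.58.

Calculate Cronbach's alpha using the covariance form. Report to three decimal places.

Σσ²ᵢ = 1.01² + 0.80² + 0.97² + 1.58² = 5.0974
Covariances σ_ij = r_ij · s_i · s_j:
  σ(Item 1,Item 2) = 0.09 × 1.01 × 0.80 = 0.0727
  σ(Item 1,Item 3) = 0.03 × 1.01 × 0.97 = 0.0294
  σ(Item 1,Item 4) = 0.32 × 1.01 × 1.58 = 0.5107
  σ(Item 2,Item 3) = 0.07 × 0.80 × 0.97 = 0.0543
  σ(Item 2,Item 4) = 0.11 × 0.80 × 1.58 = 0.1390
  σ(Item 3,Item 4) = 0.30 × 0.97 × 1.58 = 0.4598
σ²_T = Σσ²ᵢ + 2·Σσ_ij = 5.0974 + 2 × 1.2659 = 7.6292
α = (4/3)·(1 − 5.0974/7.6292) = 0.442

α = 0.442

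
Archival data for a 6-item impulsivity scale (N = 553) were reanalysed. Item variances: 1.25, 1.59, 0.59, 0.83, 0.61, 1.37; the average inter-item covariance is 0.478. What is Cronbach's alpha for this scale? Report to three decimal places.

Cronbach's alpha = 0.836

sum of item variances = 1.25 + 1.59 + 0.59 + 0.83 + 0.61 + 1.37 = 6.24
Sum of the 15 distinct covariances = 15 × 0.478 = 7.170
total variance = sum of item variances + 2·Σcov = 6.24 + 2 × 7.170 = 20.580
α = (6/5)·(1 − 6.24/20.580) = 0.836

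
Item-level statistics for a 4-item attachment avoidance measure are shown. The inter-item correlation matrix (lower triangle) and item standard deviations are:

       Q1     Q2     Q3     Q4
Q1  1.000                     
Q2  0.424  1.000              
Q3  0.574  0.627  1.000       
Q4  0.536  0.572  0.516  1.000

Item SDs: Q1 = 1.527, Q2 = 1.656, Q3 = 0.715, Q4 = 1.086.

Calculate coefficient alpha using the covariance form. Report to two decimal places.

Σσ²ᵢ = 1.527² + 1.656² + 0.715² + 1.086² = 6.7647
Covariances σ_ij = r_ij · s_i · s_j:
  σ(Q1,Q2) = 0.424 × 1.527 × 1.656 = 1.0722
  σ(Q1,Q3) = 0.574 × 1.527 × 0.715 = 0.6267
  σ(Q1,Q4) = 0.536 × 1.527 × 1.086 = 0.8889
  σ(Q2,Q3) = 0.627 × 1.656 × 0.715 = 0.7424
  σ(Q2,Q4) = 0.572 × 1.656 × 1.086 = 1.0287
  σ(Q3,Q4) = 0.516 × 0.715 × 1.086 = 0.4007
σ²_T = Σσ²ᵢ + 2·Σσ_ij = 6.7647 + 2 × 4.7596 = 16.2839
α = (4/3)·(1 − 6.7647/16.2839) = 0.78

α = 0.78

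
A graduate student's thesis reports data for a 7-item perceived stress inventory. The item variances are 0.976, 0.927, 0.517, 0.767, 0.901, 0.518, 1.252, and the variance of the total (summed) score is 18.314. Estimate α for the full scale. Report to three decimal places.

α = 0.793

ΣVar(i) = 0.976 + 0.927 + 0.517 + 0.767 + 0.901 + 0.518 + 1.252 = 5.858
α = (k/(k−1))·(1 − ΣVar(i)/total variance) = (7/6)·(1 − 5.858/18.314) = 0.793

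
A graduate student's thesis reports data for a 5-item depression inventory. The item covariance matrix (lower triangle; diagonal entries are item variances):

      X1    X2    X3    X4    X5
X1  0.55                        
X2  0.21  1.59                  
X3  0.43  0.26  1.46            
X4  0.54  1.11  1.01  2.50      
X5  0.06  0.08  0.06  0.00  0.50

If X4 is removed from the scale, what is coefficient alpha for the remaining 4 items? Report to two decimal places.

Remaining items: X1, X2, X3, X5 (k = 4).
ΣVar(i) = 0.55 + 1.59 + 1.46 + 0.50 = 4.10
total variance = 4.10 + 2 × 1.10 = 6.30
α (item deleted) = (4/3)·(1 − 4.10/6.30) = 0.47

α = 0.47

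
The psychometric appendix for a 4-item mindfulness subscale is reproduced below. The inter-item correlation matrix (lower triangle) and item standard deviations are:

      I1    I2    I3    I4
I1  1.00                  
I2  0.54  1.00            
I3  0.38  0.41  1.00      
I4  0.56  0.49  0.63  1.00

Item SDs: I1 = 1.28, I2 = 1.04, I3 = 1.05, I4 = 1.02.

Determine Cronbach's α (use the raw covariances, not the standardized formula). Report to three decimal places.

Σσ²ᵢ = 1.28² + 1.04² + 1.05² + 1.02² = 4.8629
Covariances σ_ij = r_ij · s_i · s_j:
  σ(I1,I2) = 0.54 × 1.28 × 1.04 = 0.7188
  σ(I1,I3) = 0.38 × 1.28 × 1.05 = 0.5107
  σ(I1,I4) = 0.56 × 1.28 × 1.02 = 0.7311
  σ(I2,I3) = 0.41 × 1.04 × 1.05 = 0.4477
  σ(I2,I4) = 0.49 × 1.04 × 1.02 = 0.5198
  σ(I3,I4) = 0.63 × 1.05 × 1.02 = 0.6747
σ²_T = Σσ²ᵢ + 2·Σσ_ij = 4.8629 + 2 × 3.6028 = 12.0685
α = (4/3)·(1 − 4.8629/12.0685) = 0.796

Cronbach's α = 0.796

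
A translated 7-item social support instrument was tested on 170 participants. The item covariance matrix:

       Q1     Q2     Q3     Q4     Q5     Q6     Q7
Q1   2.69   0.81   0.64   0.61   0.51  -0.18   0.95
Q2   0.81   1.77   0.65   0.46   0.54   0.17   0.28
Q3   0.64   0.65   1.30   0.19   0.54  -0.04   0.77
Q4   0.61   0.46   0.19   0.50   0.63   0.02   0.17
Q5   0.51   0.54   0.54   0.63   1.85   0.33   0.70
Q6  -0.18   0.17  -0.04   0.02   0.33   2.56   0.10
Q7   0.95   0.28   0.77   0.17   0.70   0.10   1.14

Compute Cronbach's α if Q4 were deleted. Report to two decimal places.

Remaining items: Q1, Q2, Q3, Q5, Q6, Q7 (k = 6).
sum of item variances = 2.69 + 1.77 + 1.30 + 1.85 + 2.56 + 1.14 = 11.31
total variance = 11.31 + 2 × 6.77 = 24.85
α (item deleted) = (6/5)·(1 − 11.31/24.85) = 0.65

α = 0.65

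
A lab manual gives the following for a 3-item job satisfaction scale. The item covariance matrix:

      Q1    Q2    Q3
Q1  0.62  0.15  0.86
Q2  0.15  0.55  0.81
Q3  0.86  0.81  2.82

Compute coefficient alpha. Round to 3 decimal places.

Σσᵢ² = 0.62 + 0.55 + 2.82 = 3.99
Σ_{i<j} σ_ij = 1.82
σ²_total = 3.99 + 2 × 1.82 = 7.63
α = (k/(k−1))·(1 − Σσᵢ²/σ²_total) = (3/2)·(1 − 3.99/7.63) = 0.716

α = 0.716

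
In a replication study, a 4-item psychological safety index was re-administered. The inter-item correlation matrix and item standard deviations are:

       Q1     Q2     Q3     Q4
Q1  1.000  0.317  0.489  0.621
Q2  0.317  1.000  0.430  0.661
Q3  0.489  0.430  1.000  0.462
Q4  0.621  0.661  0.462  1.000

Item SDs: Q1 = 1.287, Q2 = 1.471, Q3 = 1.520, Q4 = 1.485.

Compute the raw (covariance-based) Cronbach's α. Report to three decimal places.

Σσ²ᵢ = 1.287² + 1.471² + 1.520² + 1.485² = 8.3358
Covariances σ_ij = r_ij · s_i · s_j:
  σ(Q1,Q2) = 0.317 × 1.287 × 1.471 = 0.6001
  σ(Q1,Q3) = 0.489 × 1.287 × 1.520 = 0.9566
  σ(Q1,Q4) = 0.621 × 1.287 × 1.485 = 1.1869
  σ(Q2,Q3) = 0.430 × 1.471 × 1.520 = 0.9614
  σ(Q2,Q4) = 0.661 × 1.471 × 1.485 = 1.4439
  σ(Q3,Q4) = 0.462 × 1.520 × 1.485 = 1.0428
σ²_T = Σσ²ᵢ + 2·Σσ_ij = 8.3358 + 2 × 6.1917 = 20.7192
α = (4/3)·(1 − 8.3358/20.7192) = 0.797

Cronbach's α = 0.797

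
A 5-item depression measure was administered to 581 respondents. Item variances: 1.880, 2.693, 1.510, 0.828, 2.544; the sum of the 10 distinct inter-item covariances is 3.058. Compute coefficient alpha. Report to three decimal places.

α = 0.491

sum of item variances = 1.880 + 2.693 + 1.510 + 0.828 + 2.544 = 9.455
Sum of distinct covariances = 3.058
σ²_T = sum of item variances + 2·Σcov = 9.455 + 2 × 3.058 = 15.571
α = (5/4)·(1 − 9.455/15.571) = 0.491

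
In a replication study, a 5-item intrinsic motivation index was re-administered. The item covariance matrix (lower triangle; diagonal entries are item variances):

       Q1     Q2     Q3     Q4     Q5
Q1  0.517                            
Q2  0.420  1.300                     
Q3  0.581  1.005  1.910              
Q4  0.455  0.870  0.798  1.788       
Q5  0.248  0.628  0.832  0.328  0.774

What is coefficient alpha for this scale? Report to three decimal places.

sum of item variances = 0.517 + 1.300 + 1.910 + 1.788 + 0.774 = 6.289
Sum of the distinct covariances = 6.165
Var(T) = 6.289 + 2 × 6.165 = 18.619
α = (k/(k−1))·(1 − sum of item variances/Var(T)) = (5/4)·(1 − 6.289/18.619) = 0.828

coefficient alpha = 0.828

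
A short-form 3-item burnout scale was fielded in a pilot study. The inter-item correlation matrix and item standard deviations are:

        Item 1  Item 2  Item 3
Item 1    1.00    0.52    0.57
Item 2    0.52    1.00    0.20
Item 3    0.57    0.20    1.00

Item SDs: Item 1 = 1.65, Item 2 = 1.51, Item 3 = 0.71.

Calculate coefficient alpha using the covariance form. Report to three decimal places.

coefficient alpha = 0.662

Σσ²ᵢ = 1.65² + 1.51² + 0.71² = 5.5067
Covariances σ_ij = r_ij · s_i · s_j:
  σ(Item 1,Item 2) = 0.52 × 1.65 × 1.51 = 1.2956
  σ(Item 1,Item 3) = 0.57 × 1.65 × 0.71 = 0.6678
  σ(Item 2,Item 3) = 0.20 × 1.51 × 0.71 = 0.2144
σ²_T = Σσ²ᵢ + 2·Σσ_ij = 5.5067 + 2 × 2.1778 = 9.8623
α = (3/2)·(1 − 5.5067/9.8623) = 0.662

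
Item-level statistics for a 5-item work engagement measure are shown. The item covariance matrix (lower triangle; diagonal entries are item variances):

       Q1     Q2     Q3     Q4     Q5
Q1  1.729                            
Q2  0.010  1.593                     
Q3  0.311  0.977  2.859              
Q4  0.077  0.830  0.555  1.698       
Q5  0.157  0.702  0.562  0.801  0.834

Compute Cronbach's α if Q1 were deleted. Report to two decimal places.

Remaining items: Q2, Q3, Q4, Q5 (k = 4).
ΣVar(i) = 1.593 + 2.859 + 1.698 + 0.834 = 6.984
Var(T) = 6.984 + 2 × 4.427 = 15.838
α (item deleted) = (4/3)·(1 − 6.984/15.838) = 0.75

Cronbach's α = 0.75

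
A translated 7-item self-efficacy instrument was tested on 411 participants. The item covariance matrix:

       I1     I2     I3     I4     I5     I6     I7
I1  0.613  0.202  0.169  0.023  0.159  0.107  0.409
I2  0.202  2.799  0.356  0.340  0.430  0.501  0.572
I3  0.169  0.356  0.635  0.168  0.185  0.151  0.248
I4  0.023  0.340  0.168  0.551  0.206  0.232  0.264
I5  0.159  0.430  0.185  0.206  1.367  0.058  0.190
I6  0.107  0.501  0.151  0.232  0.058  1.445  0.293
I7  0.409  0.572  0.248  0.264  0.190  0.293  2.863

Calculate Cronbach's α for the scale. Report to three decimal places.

sum of item variances = 0.613 + 2.799 + 0.635 + 0.551 + 1.367 + 1.445 + 2.863 = 10.273
Σ_{i<j} σ_ij = 5.263
total variance = 10.273 + 2 × 5.263 = 20.799
α = (k/(k−1))·(1 − sum of item variances/total variance) = (7/6)·(1 − 10.273/20.799) = 0.590

α = 0.590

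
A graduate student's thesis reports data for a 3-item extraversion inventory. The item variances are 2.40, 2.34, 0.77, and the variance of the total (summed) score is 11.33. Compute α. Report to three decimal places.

α = 0.771

sum of item variances = 2.40 + 2.34 + 0.77 = 5.51
α = (k/(k−1))·(1 − sum of item variances/total variance) = (3/2)·(1 − 5.51/11.33) = 0.771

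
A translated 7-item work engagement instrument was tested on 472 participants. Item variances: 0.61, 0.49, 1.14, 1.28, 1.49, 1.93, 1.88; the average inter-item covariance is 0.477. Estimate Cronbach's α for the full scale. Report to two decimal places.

Σσᵢ² = 0.61 + 0.49 + 1.14 + 1.28 + 1.49 + 1.93 + 1.88 = 8.82
Sum of the 21 distinct covariances = 21 × 0.477 = 10.017
Var(T) = Σσᵢ² + 2·Σcov = 8.82 + 2 × 10.017 = 28.854
α = (7/6)·(1 − 8.82/28.854) = 0.81

α = 0.81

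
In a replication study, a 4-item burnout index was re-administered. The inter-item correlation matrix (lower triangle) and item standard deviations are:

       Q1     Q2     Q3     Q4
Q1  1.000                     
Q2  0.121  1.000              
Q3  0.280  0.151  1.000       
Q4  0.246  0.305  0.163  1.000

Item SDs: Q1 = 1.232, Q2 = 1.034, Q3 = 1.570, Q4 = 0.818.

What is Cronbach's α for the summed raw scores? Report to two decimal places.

Σσ²ᵢ = 1.232² + 1.034² + 1.570² + 0.818² = 5.7210
Covariances σ_ij = r_ij · s_i · s_j:
  σ(Q1,Q2) = 0.121 × 1.232 × 1.034 = 0.1541
  σ(Q1,Q3) = 0.280 × 1.232 × 1.570 = 0.5416
  σ(Q1,Q4) = 0.246 × 1.232 × 0.818 = 0.2479
  σ(Q2,Q3) = 0.151 × 1.034 × 1.570 = 0.2451
  σ(Q2,Q4) = 0.305 × 1.034 × 0.818 = 0.2580
  σ(Q3,Q4) = 0.163 × 1.570 × 0.818 = 0.2093
σ²_T = Σσ²ᵢ + 2·Σσ_ij = 5.7210 + 2 × 1.6560 = 9.0330
α = (4/3)·(1 − 5.7210/9.0330) = 0.49

Cronbach's α = 0.49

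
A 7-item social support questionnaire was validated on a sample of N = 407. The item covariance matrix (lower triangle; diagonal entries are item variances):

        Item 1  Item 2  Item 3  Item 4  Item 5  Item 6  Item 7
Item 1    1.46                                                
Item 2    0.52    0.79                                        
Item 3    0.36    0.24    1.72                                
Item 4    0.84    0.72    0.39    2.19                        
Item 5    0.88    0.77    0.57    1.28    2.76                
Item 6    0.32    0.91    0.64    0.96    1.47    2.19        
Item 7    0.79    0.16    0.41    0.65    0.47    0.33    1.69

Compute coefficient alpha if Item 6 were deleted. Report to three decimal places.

Remaining items: Item 1, Item 2, Item 3, Item 4, Item 5, Item 7 (k = 6).
Σσᵢ² = 1.46 + 0.79 + 1.72 + 2.19 + 2.76 + 1.69 = 10.61
total variance = 10.61 + 2 × 9.05 = 28.71
α (item deleted) = (6/5)·(1 − 10.61/28.71) = 0.757

α = 0.757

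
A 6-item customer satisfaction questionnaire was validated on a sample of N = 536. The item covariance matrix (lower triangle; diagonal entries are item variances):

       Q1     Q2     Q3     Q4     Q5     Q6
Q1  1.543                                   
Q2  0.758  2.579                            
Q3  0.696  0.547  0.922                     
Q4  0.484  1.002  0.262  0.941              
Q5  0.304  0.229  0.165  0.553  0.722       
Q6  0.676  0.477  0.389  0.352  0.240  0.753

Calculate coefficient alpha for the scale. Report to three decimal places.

Σσᵢ² = 1.543 + 2.579 + 0.922 + 0.941 + 0.722 + 0.753 = 7.460
Σ_{i<j} σ_ij = 7.134
Var(T) = 7.460 + 2 × 7.134 = 21.728
α = (k/(k−1))·(1 − Σσᵢ²/Var(T)) = (6/5)·(1 − 7.460/21.728) = 0.788

α = 0.788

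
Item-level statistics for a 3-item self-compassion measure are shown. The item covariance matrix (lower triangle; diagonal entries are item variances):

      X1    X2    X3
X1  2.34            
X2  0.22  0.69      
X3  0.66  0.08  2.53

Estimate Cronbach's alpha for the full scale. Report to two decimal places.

sum of item variances = 2.34 + 0.69 + 2.53 = 5.56
Σ_{i<j} σ_ij = 0.96
Var(T) = 5.56 + 2 × 0.96 = 7.48
α = (k/(k−1))·(1 − sum of item variances/Var(T)) = (3/2)·(1 − 5.56/7.48) = 0.39

Cronbach's alpha = 0.39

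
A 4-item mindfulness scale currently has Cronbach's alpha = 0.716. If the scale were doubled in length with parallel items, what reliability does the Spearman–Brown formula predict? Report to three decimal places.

Length factor m = 2
α' = m·α / (1 + (m−1)·α)
   = 2 × 0.716 / (1 + (2 − 1) × 0.716)
   = 1.4320 / 1.7160 = 0.834

predicted reliability = 0.834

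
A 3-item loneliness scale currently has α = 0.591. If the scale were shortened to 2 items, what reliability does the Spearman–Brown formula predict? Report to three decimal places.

Length factor m = 2/3 = 0.6667
α' = m·α / (1 − (1−m)·α)
   = 2/3 × 0.591 / (1 − (1 − 2/3) × 0.591)
   = 0.3940 / 0.8030 = 0.491

predicted reliability = 0.491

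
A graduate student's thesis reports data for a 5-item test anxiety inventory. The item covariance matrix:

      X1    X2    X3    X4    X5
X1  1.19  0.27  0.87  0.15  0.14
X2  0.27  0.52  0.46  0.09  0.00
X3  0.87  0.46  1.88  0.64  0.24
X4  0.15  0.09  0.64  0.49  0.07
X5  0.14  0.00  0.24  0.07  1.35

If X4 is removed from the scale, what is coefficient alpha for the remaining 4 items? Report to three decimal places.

α = 0.593

Remaining items: X1, X2, X3, X5 (k = 4).
ΣVar(i) = 1.19 + 0.52 + 1.88 + 1.35 = 4.94
Var(T) = 4.94 + 2 × 1.98 = 8.90
α (item deleted) = (4/3)·(1 − 4.94/8.90) = 0.593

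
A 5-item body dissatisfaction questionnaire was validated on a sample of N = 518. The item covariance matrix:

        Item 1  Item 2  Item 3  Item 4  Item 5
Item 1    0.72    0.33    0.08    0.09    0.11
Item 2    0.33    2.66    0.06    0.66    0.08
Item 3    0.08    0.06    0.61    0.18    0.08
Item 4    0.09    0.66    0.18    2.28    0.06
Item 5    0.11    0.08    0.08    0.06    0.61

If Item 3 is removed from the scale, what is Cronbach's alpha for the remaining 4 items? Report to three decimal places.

Remaining items: Item 1, Item 2, Item 4, Item 5 (k = 4).
Σσᵢ² = 0.72 + 2.66 + 2.28 + 0.61 = 6.27
Var(T) = 6.27 + 2 × 1.33 = 8.93
α (item deleted) = (4/3)·(1 − 6.27/8.93) = 0.397

Cronbach's alpha = 0.397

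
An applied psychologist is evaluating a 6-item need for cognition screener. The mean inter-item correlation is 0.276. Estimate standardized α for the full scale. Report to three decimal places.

standardized α = 0.696

Standardized α = k·r̄ / (1 + (k−1)·r̄) = 6 × 0.276 / (1 + 5 × 0.276)
  = 1.6560 / 2.3800 = 0.696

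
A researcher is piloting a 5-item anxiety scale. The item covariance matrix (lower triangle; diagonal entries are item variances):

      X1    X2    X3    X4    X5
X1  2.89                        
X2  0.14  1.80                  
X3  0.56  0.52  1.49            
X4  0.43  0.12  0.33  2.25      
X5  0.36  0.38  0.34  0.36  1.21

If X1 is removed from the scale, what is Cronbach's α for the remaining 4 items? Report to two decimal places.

Cronbach's α = 0.50

Remaining items: X2, X3, X4, X5 (k = 4).
sum of item variances = 1.80 + 1.49 + 2.25 + 1.21 = 6.75
total variance = 6.75 + 2 × 2.05 = 10.85
α (item deleted) = (4/3)·(1 − 6.75/10.85) = 0.50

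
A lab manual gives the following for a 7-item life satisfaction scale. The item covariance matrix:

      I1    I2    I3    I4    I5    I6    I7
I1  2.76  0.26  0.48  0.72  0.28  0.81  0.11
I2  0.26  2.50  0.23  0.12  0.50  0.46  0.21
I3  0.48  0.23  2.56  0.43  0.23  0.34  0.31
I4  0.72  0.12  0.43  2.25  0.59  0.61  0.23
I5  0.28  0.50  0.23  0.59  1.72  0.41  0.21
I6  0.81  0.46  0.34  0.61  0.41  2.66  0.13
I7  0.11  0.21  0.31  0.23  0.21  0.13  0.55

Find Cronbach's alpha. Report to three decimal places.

α = 0.590

Σσᵢ² = 2.76 + 2.50 + 2.56 + 2.25 + 1.72 + 2.66 + 0.55 = 15.00
Σ_{i<j} σ_ij = 7.67
σ²_total = 15.00 + 2 × 7.67 = 30.34
α = (k/(k−1))·(1 − Σσᵢ²/σ²_total) = (7/6)·(1 − 15.00/30.34) = 0.590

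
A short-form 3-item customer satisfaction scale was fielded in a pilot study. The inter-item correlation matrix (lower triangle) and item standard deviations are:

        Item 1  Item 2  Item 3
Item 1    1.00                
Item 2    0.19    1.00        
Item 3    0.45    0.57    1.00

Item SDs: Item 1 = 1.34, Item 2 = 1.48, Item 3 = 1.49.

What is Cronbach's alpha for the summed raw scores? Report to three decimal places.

Σσ²ᵢ = 1.34² + 1.48² + 1.49² = 6.2061
Covariances σ_ij = r_ij · s_i · s_j:
  σ(Item 1,Item 2) = 0.19 × 1.34 × 1.48 = 0.3768
  σ(Item 1,Item 3) = 0.45 × 1.34 × 1.49 = 0.8985
  σ(Item 2,Item 3) = 0.57 × 1.48 × 1.49 = 1.2570
σ²_T = Σσ²ᵢ + 2·Σσ_ij = 6.2061 + 2 × 2.5323 = 11.2707
α = (3/2)·(1 − 6.2061/11.2707) = 0.674

α = 0.674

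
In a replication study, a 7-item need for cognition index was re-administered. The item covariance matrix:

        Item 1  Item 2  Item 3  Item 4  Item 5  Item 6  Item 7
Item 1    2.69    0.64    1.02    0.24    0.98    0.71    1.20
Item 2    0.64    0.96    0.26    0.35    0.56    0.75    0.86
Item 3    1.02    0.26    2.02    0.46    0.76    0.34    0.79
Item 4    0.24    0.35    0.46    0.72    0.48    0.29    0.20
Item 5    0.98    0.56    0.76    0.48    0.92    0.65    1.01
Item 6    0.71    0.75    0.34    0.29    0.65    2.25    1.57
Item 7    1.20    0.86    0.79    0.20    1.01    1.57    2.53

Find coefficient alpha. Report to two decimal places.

α = 0.82

ΣVar(i) = 2.69 + 0.96 + 2.02 + 0.72 + 0.92 + 2.25 + 2.53 = 12.09
Σ_{i<j} σ_ij = 14.12
Var(T) = 12.09 + 2 × 14.12 = 40.33
α = (k/(k−1))·(1 − ΣVar(i)/Var(T)) = (7/6)·(1 − 12.09/40.33) = 0.82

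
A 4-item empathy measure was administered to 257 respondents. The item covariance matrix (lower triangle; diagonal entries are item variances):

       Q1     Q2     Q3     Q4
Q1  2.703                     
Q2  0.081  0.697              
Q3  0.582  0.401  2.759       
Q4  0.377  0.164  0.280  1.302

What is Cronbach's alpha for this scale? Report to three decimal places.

α = 0.448

Σσ²ᵢ = 2.703 + 0.697 + 2.759 + 1.302 = 7.461
Sum of off-diagonal covariances = 1.885
Var(T) = 7.461 + 2 × 1.885 = 11.231
α = (k/(k−1))·(1 − Σσ²ᵢ/Var(T)) = (4/3)·(1 − 7.461/11.231) = 0.448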